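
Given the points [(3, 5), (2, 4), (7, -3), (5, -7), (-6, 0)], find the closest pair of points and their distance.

Computing all pairwise distances among 5 points:

d((3, 5), (2, 4)) = 1.4142 <-- minimum
d((3, 5), (7, -3)) = 8.9443
d((3, 5), (5, -7)) = 12.1655
d((3, 5), (-6, 0)) = 10.2956
d((2, 4), (7, -3)) = 8.6023
d((2, 4), (5, -7)) = 11.4018
d((2, 4), (-6, 0)) = 8.9443
d((7, -3), (5, -7)) = 4.4721
d((7, -3), (-6, 0)) = 13.3417
d((5, -7), (-6, 0)) = 13.0384

Closest pair: (3, 5) and (2, 4) with distance 1.4142

The closest pair is (3, 5) and (2, 4) with Euclidean distance 1.4142. For 5 points, brute-force pairwise comparison is shown above. For large n, the divide-and-conquer algorithm (sort by x, recurse on halves, check the dividing strip) achieves O(n log n).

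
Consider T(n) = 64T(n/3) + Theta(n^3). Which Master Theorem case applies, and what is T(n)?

Master Theorem for T(n) = 64T(n/3) + O(n^3):

a = 64, b = 3, c = 3
log_b(a) = log_3(64) = 3.7856

Case 1: c = 3 < log_3(64) = 3.7856
T(n) = O(n^(log_3 64))

For T(n) = 64T(n/3) + O(n^3): log_3(64) = 3.7856. This is Case 1 of the Master Theorem (c < log_b(a), work dominated by leaves), giving O(n^(log_3 64)).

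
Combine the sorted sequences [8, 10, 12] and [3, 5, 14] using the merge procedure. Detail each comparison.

Merging process:

Compare 8 vs 3: take 3 from right. Merged: [3]
Compare 8 vs 5: take 5 from right. Merged: [3, 5]
Compare 8 vs 14: take 8 from left. Merged: [3, 5, 8]
Compare 10 vs 14: take 10 from left. Merged: [3, 5, 8, 10]
Compare 12 vs 14: take 12 from left. Merged: [3, 5, 8, 10, 12]
Append remaining from right: [14]. Merged: [3, 5, 8, 10, 12, 14]

Final merged array: [3, 5, 8, 10, 12, 14]
Total comparisons: 5

The merged array is [3, 5, 8, 10, 12, 14], requiring 5 comparisons. The merge step runs in O(n) time where n is the total number of elements.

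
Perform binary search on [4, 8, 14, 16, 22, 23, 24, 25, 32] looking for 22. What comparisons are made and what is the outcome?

Binary search for 22 in [4, 8, 14, 16, 22, 23, 24, 25, 32]:

lo=0, hi=8, mid=4, arr[mid]=22 -> Found target at index 4!

Binary search finds 22 at index 4 after 1 comparisons. The search repeatedly halves the search space by comparing with the middle element.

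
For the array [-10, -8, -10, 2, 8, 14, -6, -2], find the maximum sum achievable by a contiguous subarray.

Using Kadane's algorithm on [-10, -8, -10, 2, 8, 14, -6, -2]:

Scanning through the array:
Position 1 (value -8): max_ending_here = -8, max_so_far = -8
Position 2 (value -10): max_ending_here = -10, max_so_far = -8
Position 3 (value 2): max_ending_here = 2, max_so_far = 2
Position 4 (value 8): max_ending_here = 10, max_so_far = 10
Position 5 (value 14): max_ending_here = 24, max_so_far = 24
Position 6 (value -6): max_ending_here = 18, max_so_far = 24
Position 7 (value -2): max_ending_here = 16, max_so_far = 24

Maximum subarray: [2, 8, 14]
Maximum sum: 24

The maximum subarray is [2, 8, 14] with sum 24. This subarray runs from index 3 to index 5.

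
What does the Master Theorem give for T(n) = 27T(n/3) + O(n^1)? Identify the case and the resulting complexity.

Master Theorem for T(n) = 27T(n/3) + O(n^1):

a = 27, b = 3, c = 1
log_b(a) = log_3(27) = 3.0000

Case 1: c = 1 < log_3(27) = 3.0000
T(n) = O(n^(log_3 27)) = O(n^3)

For T(n) = 27T(n/3) + O(n^1): log_3(27) = 3.0000. This is Case 1 of the Master Theorem (c < log_b(a), work dominated by leaves), giving O(n^3).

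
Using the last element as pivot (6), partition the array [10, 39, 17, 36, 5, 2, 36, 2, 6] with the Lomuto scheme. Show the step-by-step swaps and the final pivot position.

Lomuto partition with pivot = 6:

Initial array: [10, 39, 17, 36, 5, 2, 36, 2, 6]

arr[0]=10 > 6: no swap
arr[1]=39 > 6: no swap
arr[2]=17 > 6: no swap
arr[3]=36 > 6: no swap
arr[4]=5 <= 6: swap with position 0, array becomes [5, 39, 17, 36, 10, 2, 36, 2, 6]
arr[5]=2 <= 6: swap with position 1, array becomes [5, 2, 17, 36, 10, 39, 36, 2, 6]
arr[6]=36 > 6: no swap
arr[7]=2 <= 6: swap with position 2, array becomes [5, 2, 2, 36, 10, 39, 36, 17, 6]

Place pivot at position 3: [5, 2, 2, 6, 10, 39, 36, 17, 36]
Pivot position: 3

After partitioning with pivot 6, the array becomes [5, 2, 2, 6, 10, 39, 36, 17, 36]. The pivot is placed at index 3. All elements to the left of the pivot are <= 6, and all elements to the right are > 6.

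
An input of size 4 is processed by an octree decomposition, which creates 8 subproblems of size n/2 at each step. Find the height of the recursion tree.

For divide and conquer with division factor 2:

Problem sizes at each level:
Level 0: 4
Level 1: 2
Level 2: 1

The root is level 0 and the size-1 base case is level 2 (the tree spans levels 0 through 2, i.e. 3 levels counting the root), so the depth is the number of divisions: log_2(4) = 2

The recursion tree depth is log_2(4) = 2. At each level, the problem size is divided by 2, so it takes 2 divisions to reduce to a base case of size 1. The algorithm makes 8 recursive calls at each level.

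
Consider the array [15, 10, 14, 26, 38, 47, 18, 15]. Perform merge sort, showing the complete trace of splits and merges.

Merge sort trace:

Split: [15, 10, 14, 26, 38, 47, 18, 15] -> [15, 10, 14, 26] and [38, 47, 18, 15]
  Split: [15, 10, 14, 26] -> [15, 10] and [14, 26]
    Split: [15, 10] -> [15] and [10]
    Merge: [15] + [10] -> [10, 15]
    Split: [14, 26] -> [14] and [26]
    Merge: [14] + [26] -> [14, 26]
  Merge: [10, 15] + [14, 26] -> [10, 14, 15, 26]
  Split: [38, 47, 18, 15] -> [38, 47] and [18, 15]
    Split: [38, 47] -> [38] and [47]
    Merge: [38] + [47] -> [38, 47]
    Split: [18, 15] -> [18] and [15]
    Merge: [18] + [15] -> [15, 18]
  Merge: [38, 47] + [15, 18] -> [15, 18, 38, 47]
Merge: [10, 14, 15, 26] + [15, 18, 38, 47] -> [10, 14, 15, 15, 18, 26, 38, 47]

Final sorted array: [10, 14, 15, 15, 18, 26, 38, 47]

The merge sort proceeds by recursively splitting the array and merging sorted halves.
After all merges, the sorted array is [10, 14, 15, 15, 18, 26, 38, 47].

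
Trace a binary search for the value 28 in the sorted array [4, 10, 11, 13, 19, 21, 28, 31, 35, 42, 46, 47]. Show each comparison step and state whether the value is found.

Binary search for 28 in [4, 10, 11, 13, 19, 21, 28, 31, 35, 42, 46, 47]:

lo=0, hi=11, mid=5, arr[mid]=21 -> 21 < 28, search right half
lo=6, hi=11, mid=8, arr[mid]=35 -> 35 > 28, search left half
lo=6, hi=7, mid=6, arr[mid]=28 -> Found target at index 6!

Binary search finds 28 at index 6 after 3 comparisons. The search repeatedly halves the search space by comparing with the middle element.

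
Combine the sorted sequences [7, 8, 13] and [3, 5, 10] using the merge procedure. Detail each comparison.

Merging process:

Compare 7 vs 3: take 3 from right. Merged: [3]
Compare 7 vs 5: take 5 from right. Merged: [3, 5]
Compare 7 vs 10: take 7 from left. Merged: [3, 5, 7]
Compare 8 vs 10: take 8 from left. Merged: [3, 5, 7, 8]
Compare 13 vs 10: take 10 from right. Merged: [3, 5, 7, 8, 10]
Append remaining from left: [13]. Merged: [3, 5, 7, 8, 10, 13]

Final merged array: [3, 5, 7, 8, 10, 13]
Total comparisons: 5

The merged array is [3, 5, 7, 8, 10, 13], requiring 5 comparisons. The merge step runs in O(n) time where n is the total number of elements.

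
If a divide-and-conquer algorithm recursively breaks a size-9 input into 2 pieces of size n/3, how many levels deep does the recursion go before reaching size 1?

For divide and conquer with division factor 3:

Problem sizes at each level:
Level 0: 9
Level 1: 3
Level 2: 1

The root is level 0 and the size-1 base case is level 2 (the tree spans levels 0 through 2, i.e. 3 levels counting the root), so the depth is the number of divisions: log_3(9) = 2

The recursion tree depth is log_3(9) = 2. At each level, the problem size is divided by 3, so it takes 2 divisions to reduce to a base case of size 1. The algorithm makes 2 recursive calls at each level.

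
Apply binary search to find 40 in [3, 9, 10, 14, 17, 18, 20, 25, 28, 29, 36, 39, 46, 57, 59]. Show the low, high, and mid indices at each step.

Binary search for 40 in [3, 9, 10, 14, 17, 18, 20, 25, 28, 29, 36, 39, 46, 57, 59]:

lo=0, hi=14, mid=7, arr[mid]=25 -> 25 < 40, search right half
lo=8, hi=14, mid=11, arr[mid]=39 -> 39 < 40, search right half
lo=12, hi=14, mid=13, arr[mid]=57 -> 57 > 40, search left half
lo=12, hi=12, mid=12, arr[mid]=46 -> 46 > 40, search left half
lo=12 > hi=11, target 40 not found

Binary search determines that 40 is not in the array after 4 comparisons. The search space was exhausted without finding the target.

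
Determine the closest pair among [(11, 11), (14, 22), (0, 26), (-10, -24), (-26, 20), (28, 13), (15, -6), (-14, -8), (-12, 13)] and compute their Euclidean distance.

Computing all pairwise distances among 9 points:

d((11, 11), (14, 22)) = 11.4018 <-- minimum
d((11, 11), (0, 26)) = 18.6011
d((11, 11), (-10, -24)) = 40.8167
d((11, 11), (-26, 20)) = 38.0789
d((11, 11), (28, 13)) = 17.1172
d((11, 11), (15, -6)) = 17.4642
d((11, 11), (-14, -8)) = 31.4006
d((11, 11), (-12, 13)) = 23.0868
d((14, 22), (0, 26)) = 14.5602
d((14, 22), (-10, -24)) = 51.8845
d((14, 22), (-26, 20)) = 40.05
d((14, 22), (28, 13)) = 16.6433
d((14, 22), (15, -6)) = 28.0179
d((14, 22), (-14, -8)) = 41.0366
d((14, 22), (-12, 13)) = 27.5136
d((0, 26), (-10, -24)) = 50.9902
d((0, 26), (-26, 20)) = 26.6833
d((0, 26), (28, 13)) = 30.8707
d((0, 26), (15, -6)) = 35.3412
d((0, 26), (-14, -8)) = 36.7696
d((0, 26), (-12, 13)) = 17.6918
d((-10, -24), (-26, 20)) = 46.8188
d((-10, -24), (28, 13)) = 53.0377
d((-10, -24), (15, -6)) = 30.8058
d((-10, -24), (-14, -8)) = 16.4924
d((-10, -24), (-12, 13)) = 37.054
d((-26, 20), (28, 13)) = 54.4518
d((-26, 20), (15, -6)) = 48.5489
d((-26, 20), (-14, -8)) = 30.4631
d((-26, 20), (-12, 13)) = 15.6525
d((28, 13), (15, -6)) = 23.0217
d((28, 13), (-14, -8)) = 46.9574
d((28, 13), (-12, 13)) = 40.0
d((15, -6), (-14, -8)) = 29.0689
d((15, -6), (-12, 13)) = 33.0151
d((-14, -8), (-12, 13)) = 21.095

Closest pair: (11, 11) and (14, 22) with distance 11.4018

The closest pair is (11, 11) and (14, 22) with Euclidean distance 11.4018. For 9 points, brute-force pairwise comparison is shown above. For large n, the divide-and-conquer algorithm (sort by x, recurse on halves, check the dividing strip) achieves O(n log n).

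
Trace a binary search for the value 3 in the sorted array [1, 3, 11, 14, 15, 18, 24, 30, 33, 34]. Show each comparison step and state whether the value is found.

Binary search for 3 in [1, 3, 11, 14, 15, 18, 24, 30, 33, 34]:

lo=0, hi=9, mid=4, arr[mid]=15 -> 15 > 3, search left half
lo=0, hi=3, mid=1, arr[mid]=3 -> Found target at index 1!

Binary search finds 3 at index 1 after 2 comparisons. The search repeatedly halves the search space by comparing with the middle element.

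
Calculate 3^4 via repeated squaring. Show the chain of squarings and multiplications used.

Computing 3^4 by squaring (build up from 3^1; each line after the first costs one multiplication):

3^1 = 3
3^2 = (3^1)^2 = 3^2 = 9
3^4 = (3^2)^2 = 9^2 = 81

Result: 81
Multiplications needed: 2 (2 lines after 3^1)

3^4 = 81. Using exponentiation by squaring, this requires 2 multiplications. The key idea: if the exponent is even, square the half-power; if odd, multiply by the base once.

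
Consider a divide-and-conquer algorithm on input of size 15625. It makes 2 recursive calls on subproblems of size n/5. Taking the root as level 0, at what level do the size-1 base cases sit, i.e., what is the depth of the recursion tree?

For divide and conquer with division factor 5:

Problem sizes at each level:
Level 0: 15625
Level 1: 3125
Level 2: 625
Level 3: 125
Level 4: 25
Level 5: 5
Level 6: 1

The root is level 0 and the size-1 base case is level 6 (the tree spans levels 0 through 6, i.e. 7 levels counting the root), so the depth is the number of divisions: log_5(15625) = 6

The recursion tree depth is log_5(15625) = 6. At each level, the problem size is divided by 5, so it takes 6 divisions to reduce to a base case of size 1. The algorithm makes 2 recursive calls at each level.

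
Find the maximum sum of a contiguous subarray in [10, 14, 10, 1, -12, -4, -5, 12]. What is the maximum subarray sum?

Using Kadane's algorithm on [10, 14, 10, 1, -12, -4, -5, 12]:

Scanning through the array:
Position 1 (value 14): max_ending_here = 24, max_so_far = 24
Position 2 (value 10): max_ending_here = 34, max_so_far = 34
Position 3 (value 1): max_ending_here = 35, max_so_far = 35
Position 4 (value -12): max_ending_here = 23, max_so_far = 35
Position 5 (value -4): max_ending_here = 19, max_so_far = 35
Position 6 (value -5): max_ending_here = 14, max_so_far = 35
Position 7 (value 12): max_ending_here = 26, max_so_far = 35

Maximum subarray: [10, 14, 10, 1]
Maximum sum: 35

The maximum subarray is [10, 14, 10, 1] with sum 35. This subarray runs from index 0 to index 3.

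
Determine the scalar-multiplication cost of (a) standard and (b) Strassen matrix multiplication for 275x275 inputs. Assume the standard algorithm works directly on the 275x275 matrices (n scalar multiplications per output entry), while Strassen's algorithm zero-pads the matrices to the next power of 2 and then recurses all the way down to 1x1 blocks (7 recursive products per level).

Matrix multiplication for 275x275 matrices:

Strassen's algorithm requires power-of-2 dimensions. Pad 275x275 to 512x512 (next power of 2).

Standard algorithm: 275^3 = 20796875 multiplications
Strassen's algorithm: 7^(log2(512)) = 7^9 = 40353607 multiplications
Difference: 20796875 - 40353607 = -19556732 (Strassen uses MORE here due to padding overhead — for small or just-over-power-of-2 n, padding can outweigh the per-level savings)

Standard: 20796875 multiplications (275^3). Strassen: 40353607 multiplications (7^9, after padding to 512x512). Strassen reduces 8 recursive multiplications to 7 at each level.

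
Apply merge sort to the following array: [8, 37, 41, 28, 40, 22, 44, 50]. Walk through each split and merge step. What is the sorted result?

Merge sort trace:

Split: [8, 37, 41, 28, 40, 22, 44, 50] -> [8, 37, 41, 28] and [40, 22, 44, 50]
  Split: [8, 37, 41, 28] -> [8, 37] and [41, 28]
    Split: [8, 37] -> [8] and [37]
    Merge: [8] + [37] -> [8, 37]
    Split: [41, 28] -> [41] and [28]
    Merge: [41] + [28] -> [28, 41]
  Merge: [8, 37] + [28, 41] -> [8, 28, 37, 41]
  Split: [40, 22, 44, 50] -> [40, 22] and [44, 50]
    Split: [40, 22] -> [40] and [22]
    Merge: [40] + [22] -> [22, 40]
    Split: [44, 50] -> [44] and [50]
    Merge: [44] + [50] -> [44, 50]
  Merge: [22, 40] + [44, 50] -> [22, 40, 44, 50]
Merge: [8, 28, 37, 41] + [22, 40, 44, 50] -> [8, 22, 28, 37, 40, 41, 44, 50]

Final sorted array: [8, 22, 28, 37, 40, 41, 44, 50]

The merge sort proceeds by recursively splitting the array and merging sorted halves.
After all merges, the sorted array is [8, 22, 28, 37, 40, 41, 44, 50].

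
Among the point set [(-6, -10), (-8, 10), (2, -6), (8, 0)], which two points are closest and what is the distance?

Computing all pairwise distances among 4 points:

d((-6, -10), (-8, 10)) = 20.0998
d((-6, -10), (2, -6)) = 8.9443
d((-6, -10), (8, 0)) = 17.2047
d((-8, 10), (2, -6)) = 18.868
d((-8, 10), (8, 0)) = 18.868
d((2, -6), (8, 0)) = 8.4853 <-- minimum

Closest pair: (2, -6) and (8, 0) with distance 8.4853

The closest pair is (2, -6) and (8, 0) with Euclidean distance 8.4853. For 4 points, brute-force pairwise comparison is shown above. For large n, the divide-and-conquer algorithm (sort by x, recurse on halves, check the dividing strip) achieves O(n log n).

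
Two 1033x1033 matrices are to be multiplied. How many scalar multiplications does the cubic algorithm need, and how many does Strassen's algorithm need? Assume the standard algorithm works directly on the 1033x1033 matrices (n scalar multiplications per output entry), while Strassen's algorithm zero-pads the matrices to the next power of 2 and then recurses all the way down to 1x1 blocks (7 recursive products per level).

Matrix multiplication for 1033x1033 matrices:

Strassen's algorithm requires power-of-2 dimensions. Pad 1033x1033 to 2048x2048 (next power of 2).

Standard algorithm: 1033^3 = 1102302937 multiplications
Strassen's algorithm: 7^(log2(2048)) = 7^11 = 1977326743 multiplications
Difference: 1102302937 - 1977326743 = -875023806 (Strassen uses MORE here due to padding overhead — for small or just-over-power-of-2 n, padding can outweigh the per-level savings)

Standard: 1102302937 multiplications (1033^3). Strassen: 1977326743 multiplications (7^11, after padding to 2048x2048). Strassen reduces 8 recursive multiplications to 7 at each level.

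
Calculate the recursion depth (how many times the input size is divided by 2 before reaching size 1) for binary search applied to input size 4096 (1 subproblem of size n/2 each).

For divide and conquer with division factor 2:

Problem sizes at each level:
Level 0: 4096
Level 1: 2048
Level 2: 1024
Level 3: 512
Level 4: 256
Level 5: 128
Level 6: 64
Level 7: 32
Level 8: 16
Level 9: 8
Level 10: 4
Level 11: 2
Level 12: 1

The root is level 0 and the size-1 base case is level 12 (the tree spans levels 0 through 12, i.e. 13 levels counting the root), so the depth is the number of divisions: log_2(4096) = 12

The recursion tree depth is log_2(4096) = 12. At each level, the problem size is divided by 2, so it takes 12 divisions to reduce to a base case of size 1. The algorithm makes 1 recursive call at each level.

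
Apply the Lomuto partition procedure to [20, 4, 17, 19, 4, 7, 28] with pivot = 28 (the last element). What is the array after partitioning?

Lomuto partition with pivot = 28:

Initial array: [20, 4, 17, 19, 4, 7, 28]

arr[0]=20 <= 28: swap with position 0, array becomes [20, 4, 17, 19, 4, 7, 28]
arr[1]=4 <= 28: swap with position 1, array becomes [20, 4, 17, 19, 4, 7, 28]
arr[2]=17 <= 28: swap with position 2, array becomes [20, 4, 17, 19, 4, 7, 28]
arr[3]=19 <= 28: swap with position 3, array becomes [20, 4, 17, 19, 4, 7, 28]
arr[4]=4 <= 28: swap with position 4, array becomes [20, 4, 17, 19, 4, 7, 28]
arr[5]=7 <= 28: swap with position 5, array becomes [20, 4, 17, 19, 4, 7, 28]

Place pivot at position 6: [20, 4, 17, 19, 4, 7, 28]
Pivot position: 6

After partitioning with pivot 28, the array becomes [20, 4, 17, 19, 4, 7, 28]. The pivot is placed at index 6. All elements to the left of the pivot are <= 28, and all elements to the right are > 28.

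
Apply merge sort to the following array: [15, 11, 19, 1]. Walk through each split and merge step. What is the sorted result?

Merge sort trace:

Split: [15, 11, 19, 1] -> [15, 11] and [19, 1]
  Split: [15, 11] -> [15] and [11]
  Merge: [15] + [11] -> [11, 15]
  Split: [19, 1] -> [19] and [1]
  Merge: [19] + [1] -> [1, 19]
Merge: [11, 15] + [1, 19] -> [1, 11, 15, 19]

Final sorted array: [1, 11, 15, 19]

The merge sort proceeds by recursively splitting the array and merging sorted halves.
After all merges, the sorted array is [1, 11, 15, 19].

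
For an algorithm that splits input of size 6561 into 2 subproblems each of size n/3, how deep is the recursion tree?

For divide and conquer with division factor 3:

Problem sizes at each level:
Level 0: 6561
Level 1: 2187
Level 2: 729
Level 3: 243
Level 4: 81
Level 5: 27
Level 6: 9
Level 7: 3
Level 8: 1

The root is level 0 and the size-1 base case is level 8 (the tree spans levels 0 through 8, i.e. 9 levels counting the root), so the depth is the number of divisions: log_3(6561) = 8

The recursion tree depth is log_3(6561) = 8. At each level, the problem size is divided by 3, so it takes 8 divisions to reduce to a base case of size 1. The algorithm makes 2 recursive calls at each level.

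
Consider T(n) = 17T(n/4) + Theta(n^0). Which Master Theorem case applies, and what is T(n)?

Master Theorem for T(n) = 17T(n/4) + O(n^0):

a = 17, b = 4, c = 0
log_b(a) = log_4(17) = 2.0437

Case 1: c = 0 < log_4(17) = 2.0437
T(n) = O(n^(log_4 17))

For T(n) = 17T(n/4) + O(n^0): log_4(17) = 2.0437. This is Case 1 of the Master Theorem (c < log_b(a), work dominated by leaves), giving O(n^(log_4 17)).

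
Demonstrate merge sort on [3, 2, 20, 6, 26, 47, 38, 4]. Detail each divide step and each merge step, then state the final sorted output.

Merge sort trace:

Split: [3, 2, 20, 6, 26, 47, 38, 4] -> [3, 2, 20, 6] and [26, 47, 38, 4]
  Split: [3, 2, 20, 6] -> [3, 2] and [20, 6]
    Split: [3, 2] -> [3] and [2]
    Merge: [3] + [2] -> [2, 3]
    Split: [20, 6] -> [20] and [6]
    Merge: [20] + [6] -> [6, 20]
  Merge: [2, 3] + [6, 20] -> [2, 3, 6, 20]
  Split: [26, 47, 38, 4] -> [26, 47] and [38, 4]
    Split: [26, 47] -> [26] and [47]
    Merge: [26] + [47] -> [26, 47]
    Split: [38, 4] -> [38] and [4]
    Merge: [38] + [4] -> [4, 38]
  Merge: [26, 47] + [4, 38] -> [4, 26, 38, 47]
Merge: [2, 3, 6, 20] + [4, 26, 38, 47] -> [2, 3, 4, 6, 20, 26, 38, 47]

Final sorted array: [2, 3, 4, 6, 20, 26, 38, 47]

The merge sort proceeds by recursively splitting the array and merging sorted halves.
After all merges, the sorted array is [2, 3, 4, 6, 20, 26, 38, 47].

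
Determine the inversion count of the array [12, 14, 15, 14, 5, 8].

Finding inversions in [12, 14, 15, 14, 5, 8]:

(0, 4): arr[0]=12 > arr[4]=5
(0, 5): arr[0]=12 > arr[5]=8
(1, 4): arr[1]=14 > arr[4]=5
(1, 5): arr[1]=14 > arr[5]=8
(2, 3): arr[2]=15 > arr[3]=14
(2, 4): arr[2]=15 > arr[4]=5
(2, 5): arr[2]=15 > arr[5]=8
(3, 4): arr[3]=14 > arr[4]=5
(3, 5): arr[3]=14 > arr[5]=8

Total inversions: 9

The array has 9 inversion(s): (0,4), (0,5), (1,4), (1,5), (2,3), (2,4), (2,5), (3,4), (3,5). Each pair (i,j) satisfies i < j and arr[i] > arr[j].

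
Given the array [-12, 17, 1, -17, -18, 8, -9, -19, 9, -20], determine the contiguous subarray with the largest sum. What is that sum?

Using Kadane's algorithm on [-12, 17, 1, -17, -18, 8, -9, -19, 9, -20]:

Scanning through the array:
Position 1 (value 17): max_ending_here = 17, max_so_far = 17
Position 2 (value 1): max_ending_here = 18, max_so_far = 18
Position 3 (value -17): max_ending_here = 1, max_so_far = 18
Position 4 (value -18): max_ending_here = -17, max_so_far = 18
Position 5 (value 8): max_ending_here = 8, max_so_far = 18
Position 6 (value -9): max_ending_here = -1, max_so_far = 18
Position 7 (value -19): max_ending_here = -19, max_so_far = 18
Position 8 (value 9): max_ending_here = 9, max_so_far = 18
Position 9 (value -20): max_ending_here = -11, max_so_far = 18

Maximum subarray: [17, 1]
Maximum sum: 18

The maximum subarray is [17, 1] with sum 18. This subarray runs from index 1 to index 2.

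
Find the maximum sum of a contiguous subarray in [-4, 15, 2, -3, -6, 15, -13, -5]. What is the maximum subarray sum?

Using Kadane's algorithm on [-4, 15, 2, -3, -6, 15, -13, -5]:

Scanning through the array:
Position 1 (value 15): max_ending_here = 15, max_so_far = 15
Position 2 (value 2): max_ending_here = 17, max_so_far = 17
Position 3 (value -3): max_ending_here = 14, max_so_far = 17
Position 4 (value -6): max_ending_here = 8, max_so_far = 17
Position 5 (value 15): max_ending_here = 23, max_so_far = 23
Position 6 (value -13): max_ending_here = 10, max_so_far = 23
Position 7 (value -5): max_ending_here = 5, max_so_far = 23

Maximum subarray: [15, 2, -3, -6, 15]
Maximum sum: 23

The maximum subarray is [15, 2, -3, -6, 15] with sum 23. This subarray runs from index 1 to index 5.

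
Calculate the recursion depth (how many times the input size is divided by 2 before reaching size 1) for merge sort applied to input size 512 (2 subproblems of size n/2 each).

For divide and conquer with division factor 2:

Problem sizes at each level:
Level 0: 512
Level 1: 256
Level 2: 128
Level 3: 64
Level 4: 32
Level 5: 16
Level 6: 8
Level 7: 4
Level 8: 2
Level 9: 1

The root is level 0 and the size-1 base case is level 9 (the tree spans levels 0 through 9, i.e. 10 levels counting the root), so the depth is the number of divisions: log_2(512) = 9

The recursion tree depth is log_2(512) = 9. At each level, the problem size is divided by 2, so it takes 9 divisions to reduce to a base case of size 1. The algorithm makes 2 recursive calls at each level.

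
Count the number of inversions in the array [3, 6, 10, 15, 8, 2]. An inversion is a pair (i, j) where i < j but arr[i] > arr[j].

Finding inversions in [3, 6, 10, 15, 8, 2]:

(0, 5): arr[0]=3 > arr[5]=2
(1, 5): arr[1]=6 > arr[5]=2
(2, 4): arr[2]=10 > arr[4]=8
(2, 5): arr[2]=10 > arr[5]=2
(3, 4): arr[3]=15 > arr[4]=8
(3, 5): arr[3]=15 > arr[5]=2
(4, 5): arr[4]=8 > arr[5]=2

Total inversions: 7

The array has 7 inversion(s): (0,5), (1,5), (2,4), (2,5), (3,4), (3,5), (4,5). Each pair (i,j) satisfies i < j and arr[i] > arr[j].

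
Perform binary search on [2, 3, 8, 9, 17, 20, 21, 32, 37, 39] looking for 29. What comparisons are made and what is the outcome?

Binary search for 29 in [2, 3, 8, 9, 17, 20, 21, 32, 37, 39]:

lo=0, hi=9, mid=4, arr[mid]=17 -> 17 < 29, search right half
lo=5, hi=9, mid=7, arr[mid]=32 -> 32 > 29, search left half
lo=5, hi=6, mid=5, arr[mid]=20 -> 20 < 29, search right half
lo=6, hi=6, mid=6, arr[mid]=21 -> 21 < 29, search right half
lo=7 > hi=6, target 29 not found

Binary search determines that 29 is not in the array after 4 comparisons. The search space was exhausted without finding the target.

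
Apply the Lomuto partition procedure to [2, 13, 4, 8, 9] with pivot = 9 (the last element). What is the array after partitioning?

Lomuto partition with pivot = 9:

Initial array: [2, 13, 4, 8, 9]

arr[0]=2 <= 9: swap with position 0, array becomes [2, 13, 4, 8, 9]
arr[1]=13 > 9: no swap
arr[2]=4 <= 9: swap with position 1, array becomes [2, 4, 13, 8, 9]
arr[3]=8 <= 9: swap with position 2, array becomes [2, 4, 8, 13, 9]

Place pivot at position 3: [2, 4, 8, 9, 13]
Pivot position: 3

After partitioning with pivot 9, the array becomes [2, 4, 8, 9, 13]. The pivot is placed at index 3. All elements to the left of the pivot are <= 9, and all elements to the right are > 9.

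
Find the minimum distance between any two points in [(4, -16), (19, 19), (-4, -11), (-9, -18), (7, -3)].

Computing all pairwise distances among 5 points:

d((4, -16), (19, 19)) = 38.0789
d((4, -16), (-4, -11)) = 9.434
d((4, -16), (-9, -18)) = 13.1529
d((4, -16), (7, -3)) = 13.3417
d((19, 19), (-4, -11)) = 37.8021
d((19, 19), (-9, -18)) = 46.4004
d((19, 19), (7, -3)) = 25.0599
d((-4, -11), (-9, -18)) = 8.6023 <-- minimum
d((-4, -11), (7, -3)) = 13.6015
d((-9, -18), (7, -3)) = 21.9317

Closest pair: (-4, -11) and (-9, -18) with distance 8.6023

The closest pair is (-4, -11) and (-9, -18) with Euclidean distance 8.6023. For 5 points, brute-force pairwise comparison is shown above. For large n, the divide-and-conquer algorithm (sort by x, recurse on halves, check the dividing strip) achieves O(n log n).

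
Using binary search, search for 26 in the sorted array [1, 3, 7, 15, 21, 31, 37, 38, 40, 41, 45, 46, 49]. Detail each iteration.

Binary search for 26 in [1, 3, 7, 15, 21, 31, 37, 38, 40, 41, 45, 46, 49]:

lo=0, hi=12, mid=6, arr[mid]=37 -> 37 > 26, search left half
lo=0, hi=5, mid=2, arr[mid]=7 -> 7 < 26, search right half
lo=3, hi=5, mid=4, arr[mid]=21 -> 21 < 26, search right half
lo=5, hi=5, mid=5, arr[mid]=31 -> 31 > 26, search left half
lo=5 > hi=4, target 26 not found

Binary search determines that 26 is not in the array after 4 comparisons. The search space was exhausted without finding the target.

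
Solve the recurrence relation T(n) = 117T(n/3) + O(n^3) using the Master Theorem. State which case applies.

Master Theorem for T(n) = 117T(n/3) + O(n^3):

a = 117, b = 3, c = 3
log_b(a) = log_3(117) = 4.3347

Case 1: c = 3 < log_3(117) = 4.3347
T(n) = O(n^(log_3 117))

For T(n) = 117T(n/3) + O(n^3): log_3(117) = 4.3347. This is Case 1 of the Master Theorem (c < log_b(a), work dominated by leaves), giving O(n^(log_3 117)).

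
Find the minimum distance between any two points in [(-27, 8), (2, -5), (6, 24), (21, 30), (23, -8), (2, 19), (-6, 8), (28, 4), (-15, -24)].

Computing all pairwise distances among 9 points:

d((-27, 8), (2, -5)) = 31.7805
d((-27, 8), (6, 24)) = 36.6742
d((-27, 8), (21, 30)) = 52.8015
d((-27, 8), (23, -8)) = 52.4976
d((-27, 8), (2, 19)) = 31.0161
d((-27, 8), (-6, 8)) = 21.0
d((-27, 8), (28, 4)) = 55.1453
d((-27, 8), (-15, -24)) = 34.176
d((2, -5), (6, 24)) = 29.2746
d((2, -5), (21, 30)) = 39.8246
d((2, -5), (23, -8)) = 21.2132
d((2, -5), (2, 19)) = 24.0
d((2, -5), (-6, 8)) = 15.2643
d((2, -5), (28, 4)) = 27.5136
d((2, -5), (-15, -24)) = 25.4951
d((6, 24), (21, 30)) = 16.1555
d((6, 24), (23, -8)) = 36.2353
d((6, 24), (2, 19)) = 6.4031 <-- minimum
d((6, 24), (-6, 8)) = 20.0
d((6, 24), (28, 4)) = 29.7321
d((6, 24), (-15, -24)) = 52.3927
d((21, 30), (23, -8)) = 38.0526
d((21, 30), (2, 19)) = 21.9545
d((21, 30), (-6, 8)) = 34.8281
d((21, 30), (28, 4)) = 26.9258
d((21, 30), (-15, -24)) = 64.8999
d((23, -8), (2, 19)) = 34.2053
d((23, -8), (-6, 8)) = 33.121
d((23, -8), (28, 4)) = 13.0
d((23, -8), (-15, -24)) = 41.2311
d((2, 19), (-6, 8)) = 13.6015
d((2, 19), (28, 4)) = 30.0167
d((2, 19), (-15, -24)) = 46.2385
d((-6, 8), (28, 4)) = 34.2345
d((-6, 8), (-15, -24)) = 33.2415
d((28, 4), (-15, -24)) = 51.3128

Closest pair: (6, 24) and (2, 19) with distance 6.4031

The closest pair is (6, 24) and (2, 19) with Euclidean distance 6.4031. For 9 points, brute-force pairwise comparison is shown above. For large n, the divide-and-conquer algorithm (sort by x, recurse on halves, check the dividing strip) achieves O(n log n).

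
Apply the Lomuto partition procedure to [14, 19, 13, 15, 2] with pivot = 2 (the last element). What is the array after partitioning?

Lomuto partition with pivot = 2:

Initial array: [14, 19, 13, 15, 2]

arr[0]=14 > 2: no swap
arr[1]=19 > 2: no swap
arr[2]=13 > 2: no swap
arr[3]=15 > 2: no swap

Place pivot at position 0: [2, 19, 13, 15, 14]
Pivot position: 0

After partitioning with pivot 2, the array becomes [2, 19, 13, 15, 14]. The pivot is placed at index 0. All elements to the left of the pivot are <= 2, and all elements to the right are > 2.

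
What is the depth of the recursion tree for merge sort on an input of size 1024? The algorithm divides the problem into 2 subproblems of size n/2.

For divide and conquer with division factor 2:

Problem sizes at each level:
Level 0: 1024
Level 1: 512
Level 2: 256
Level 3: 128
Level 4: 64
Level 5: 32
Level 6: 16
Level 7: 8
Level 8: 4
Level 9: 2
Level 10: 1

The root is level 0 and the size-1 base case is level 10 (the tree spans levels 0 through 10, i.e. 11 levels counting the root), so the depth is the number of divisions: log_2(1024) = 10

The recursion tree depth is log_2(1024) = 10. At each level, the problem size is divided by 2, so it takes 10 divisions to reduce to a base case of size 1. The algorithm makes 2 recursive calls at each level.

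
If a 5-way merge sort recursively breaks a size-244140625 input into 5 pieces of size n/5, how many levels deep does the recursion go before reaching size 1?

For divide and conquer with division factor 5:

Problem sizes at each level:
Level 0: 244140625
Level 1: 48828125
Level 2: 9765625
Level 3: 1953125
Level 4: 390625
Level 5: 78125
Level 6: 15625
Level 7: 3125
Level 8: 625
Level 9: 125
Level 10: 25
Level 11: 5
Level 12: 1

The root is level 0 and the size-1 base case is level 12 (the tree spans levels 0 through 12, i.e. 13 levels counting the root), so the depth is the number of divisions: log_5(244140625) = 12

The recursion tree depth is log_5(244140625) = 12. At each level, the problem size is divided by 5, so it takes 12 divisions to reduce to a base case of size 1. The algorithm makes 5 recursive calls at each level.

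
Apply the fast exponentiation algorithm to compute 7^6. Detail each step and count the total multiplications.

Computing 7^6 by squaring (build up from 7^1; each line after the first costs one multiplication):

7^1 = 7
7^2 = (7^1)^2 = 7^2 = 49
7^3 = 7 * 7^2 = 7 * 49 = 343
7^6 = (7^3)^2 = 343^2 = 117649

Result: 117649
Multiplications needed: 3 (3 lines after 7^1)

7^6 = 117649. Using exponentiation by squaring, this requires 3 multiplications. The key idea: if the exponent is even, square the half-power; if odd, multiply by the base once.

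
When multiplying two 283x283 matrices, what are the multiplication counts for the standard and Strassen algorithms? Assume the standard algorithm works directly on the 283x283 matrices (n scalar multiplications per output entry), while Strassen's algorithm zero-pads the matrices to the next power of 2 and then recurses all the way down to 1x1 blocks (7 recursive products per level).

Matrix multiplication for 283x283 matrices:

Strassen's algorithm requires power-of-2 dimensions. Pad 283x283 to 512x512 (next power of 2).

Standard algorithm: 283^3 = 22665187 multiplications
Strassen's algorithm: 7^(log2(512)) = 7^9 = 40353607 multiplications
Difference: 22665187 - 40353607 = -17688420 (Strassen uses MORE here due to padding overhead — for small or just-over-power-of-2 n, padding can outweigh the per-level savings)

Standard: 22665187 multiplications (283^3). Strassen: 40353607 multiplications (7^9, after padding to 512x512). Strassen reduces 8 recursive multiplications to 7 at each level.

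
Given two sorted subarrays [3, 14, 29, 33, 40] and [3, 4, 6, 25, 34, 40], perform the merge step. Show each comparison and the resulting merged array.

Merging process:

Compare 3 vs 3: take 3 from left. Merged: [3]
Compare 14 vs 3: take 3 from right. Merged: [3, 3]
Compare 14 vs 4: take 4 from right. Merged: [3, 3, 4]
Compare 14 vs 6: take 6 from right. Merged: [3, 3, 4, 6]
Compare 14 vs 25: take 14 from left. Merged: [3, 3, 4, 6, 14]
Compare 29 vs 25: take 25 from right. Merged: [3, 3, 4, 6, 14, 25]
Compare 29 vs 34: take 29 from left. Merged: [3, 3, 4, 6, 14, 25, 29]
Compare 33 vs 34: take 33 from left. Merged: [3, 3, 4, 6, 14, 25, 29, 33]
Compare 40 vs 34: take 34 from right. Merged: [3, 3, 4, 6, 14, 25, 29, 33, 34]
Compare 40 vs 40: take 40 from left. Merged: [3, 3, 4, 6, 14, 25, 29, 33, 34, 40]
Append remaining from right: [40]. Merged: [3, 3, 4, 6, 14, 25, 29, 33, 34, 40, 40]

Final merged array: [3, 3, 4, 6, 14, 25, 29, 33, 34, 40, 40]
Total comparisons: 10

The merged array is [3, 3, 4, 6, 14, 25, 29, 33, 34, 40, 40], requiring 10 comparisons. The merge step runs in O(n) time where n is the total number of elements.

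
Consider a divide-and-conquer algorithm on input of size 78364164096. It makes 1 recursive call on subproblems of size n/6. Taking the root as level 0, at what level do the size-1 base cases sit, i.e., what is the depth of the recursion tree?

For divide and conquer with division factor 6:

Problem sizes at each level:
Level 0: 78364164096
Level 1: 13060694016
Level 2: 2176782336
Level 3: 362797056
Level 4: 60466176
Level 5: 10077696
Level 6: 1679616
Level 7: 279936
Level 8: 46656
Level 9: 7776
Level 10: 1296
Level 11: 216
Level 12: 36
Level 13: 6
Level 14: 1

The root is level 0 and the size-1 base case is level 14 (the tree spans levels 0 through 14, i.e. 15 levels counting the root), so the depth is the number of divisions: log_6(78364164096) = 14

The recursion tree depth is log_6(78364164096) = 14. At each level, the problem size is divided by 6, so it takes 14 divisions to reduce to a base case of size 1. The algorithm makes 1 recursive call at each level.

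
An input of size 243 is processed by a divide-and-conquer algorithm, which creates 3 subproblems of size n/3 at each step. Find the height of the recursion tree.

For divide and conquer with division factor 3:

Problem sizes at each level:
Level 0: 243
Level 1: 81
Level 2: 27
Level 3: 9
Level 4: 3
Level 5: 1

The root is level 0 and the size-1 base case is level 5 (the tree spans levels 0 through 5, i.e. 6 levels counting the root), so the depth is the number of divisions: log_3(243) = 5

The recursion tree depth is log_3(243) = 5. At each level, the problem size is divided by 3, so it takes 5 divisions to reduce to a base case of size 1. The algorithm makes 3 recursive calls at each level.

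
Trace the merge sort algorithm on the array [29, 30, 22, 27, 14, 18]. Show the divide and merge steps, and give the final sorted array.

Merge sort trace:

Split: [29, 30, 22, 27, 14, 18] -> [29, 30, 22] and [27, 14, 18]
  Split: [29, 30, 22] -> [29] and [30, 22]
    Split: [30, 22] -> [30] and [22]
    Merge: [30] + [22] -> [22, 30]
  Merge: [29] + [22, 30] -> [22, 29, 30]
  Split: [27, 14, 18] -> [27] and [14, 18]
    Split: [14, 18] -> [14] and [18]
    Merge: [14] + [18] -> [14, 18]
  Merge: [27] + [14, 18] -> [14, 18, 27]
Merge: [22, 29, 30] + [14, 18, 27] -> [14, 18, 22, 27, 29, 30]

Final sorted array: [14, 18, 22, 27, 29, 30]

The merge sort proceeds by recursively splitting the array and merging sorted halves.
After all merges, the sorted array is [14, 18, 22, 27, 29, 30].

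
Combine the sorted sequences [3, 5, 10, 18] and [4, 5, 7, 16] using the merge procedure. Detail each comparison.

Merging process:

Compare 3 vs 4: take 3 from left. Merged: [3]
Compare 5 vs 4: take 4 from right. Merged: [3, 4]
Compare 5 vs 5: take 5 from left. Merged: [3, 4, 5]
Compare 10 vs 5: take 5 from right. Merged: [3, 4, 5, 5]
Compare 10 vs 7: take 7 from right. Merged: [3, 4, 5, 5, 7]
Compare 10 vs 16: take 10 from left. Merged: [3, 4, 5, 5, 7, 10]
Compare 18 vs 16: take 16 from right. Merged: [3, 4, 5, 5, 7, 10, 16]
Append remaining from left: [18]. Merged: [3, 4, 5, 5, 7, 10, 16, 18]

Final merged array: [3, 4, 5, 5, 7, 10, 16, 18]
Total comparisons: 7

The merged array is [3, 4, 5, 5, 7, 10, 16, 18], requiring 7 comparisons. The merge step runs in O(n) time where n is the total number of elements.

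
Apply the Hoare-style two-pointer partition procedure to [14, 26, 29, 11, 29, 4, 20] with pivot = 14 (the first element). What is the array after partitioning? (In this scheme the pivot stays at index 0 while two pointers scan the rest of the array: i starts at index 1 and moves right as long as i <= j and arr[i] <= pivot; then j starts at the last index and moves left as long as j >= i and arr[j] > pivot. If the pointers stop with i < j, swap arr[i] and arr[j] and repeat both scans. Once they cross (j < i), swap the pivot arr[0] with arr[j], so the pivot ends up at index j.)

Hoare-style two-pointer partition with pivot = 14:

Initial array: [14, 26, 29, 11, 29, 4, 20]

Pointers start at i = 1, j = 6.
i stops at index 1 (arr[1]=26 > 14), j stops at index 5 (arr[5]=4 <= 14): swap arr[1] and arr[5], array becomes [14, 4, 29, 11, 29, 26, 20]
i stops at index 2 (arr[2]=29 > 14), j stops at index 3 (arr[3]=11 <= 14): swap arr[2] and arr[3], array becomes [14, 4, 11, 29, 29, 26, 20]
i ends at 3, j ends at 2: the pointers have crossed (j < i), so scanning stops.

Swap pivot arr[0] with arr[2] to place pivot at position 2: [11, 4, 14, 29, 29, 26, 20]
Pivot position: 2

After partitioning with pivot 14, the array becomes [11, 4, 14, 29, 29, 26, 20]. The pivot is placed at index 2. All elements to the left of the pivot are <= 14, and all elements to the right are > 14.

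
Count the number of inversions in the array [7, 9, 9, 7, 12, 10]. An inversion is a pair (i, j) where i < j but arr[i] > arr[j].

Finding inversions in [7, 9, 9, 7, 12, 10]:

(1, 3): arr[1]=9 > arr[3]=7
(2, 3): arr[2]=9 > arr[3]=7
(4, 5): arr[4]=12 > arr[5]=10

Total inversions: 3

The array has 3 inversion(s): (1,3), (2,3), (4,5). Each pair (i,j) satisfies i < j and arr[i] > arr[j].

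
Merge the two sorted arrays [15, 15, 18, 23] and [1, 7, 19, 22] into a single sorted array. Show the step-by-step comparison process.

Merging process:

Compare 15 vs 1: take 1 from right. Merged: [1]
Compare 15 vs 7: take 7 from right. Merged: [1, 7]
Compare 15 vs 19: take 15 from left. Merged: [1, 7, 15]
Compare 15 vs 19: take 15 from left. Merged: [1, 7, 15, 15]
Compare 18 vs 19: take 18 from left. Merged: [1, 7, 15, 15, 18]
Compare 23 vs 19: take 19 from right. Merged: [1, 7, 15, 15, 18, 19]
Compare 23 vs 22: take 22 from right. Merged: [1, 7, 15, 15, 18, 19, 22]
Append remaining from left: [23]. Merged: [1, 7, 15, 15, 18, 19, 22, 23]

Final merged array: [1, 7, 15, 15, 18, 19, 22, 23]
Total comparisons: 7

The merged array is [1, 7, 15, 15, 18, 19, 22, 23], requiring 7 comparisons. The merge step runs in O(n) time where n is the total number of elements.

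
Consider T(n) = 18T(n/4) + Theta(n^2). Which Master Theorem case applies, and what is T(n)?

Master Theorem for T(n) = 18T(n/4) + O(n^2):

a = 18, b = 4, c = 2
log_b(a) = log_4(18) = 2.0850

Case 1: c = 2 < log_4(18) = 2.0850
T(n) = O(n^(log_4 18))

For T(n) = 18T(n/4) + O(n^2): log_4(18) = 2.0850. This is Case 1 of the Master Theorem (c < log_b(a), work dominated by leaves), giving O(n^(log_4 18)).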